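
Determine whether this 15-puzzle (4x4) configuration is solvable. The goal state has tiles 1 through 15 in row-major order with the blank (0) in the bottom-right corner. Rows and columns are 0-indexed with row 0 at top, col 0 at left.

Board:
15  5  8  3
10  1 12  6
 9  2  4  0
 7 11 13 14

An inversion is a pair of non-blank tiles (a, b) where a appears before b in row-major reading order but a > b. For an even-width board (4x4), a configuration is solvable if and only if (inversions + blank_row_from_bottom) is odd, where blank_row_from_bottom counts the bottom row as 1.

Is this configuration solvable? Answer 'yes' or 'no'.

Answer: yes

Derivation:
Inversions: 43
Blank is in row 2 (0-indexed from top), which is row 2 counting from the bottom (bottom = 1).
43 + 2 = 45, which is odd, so the puzzle is solvable.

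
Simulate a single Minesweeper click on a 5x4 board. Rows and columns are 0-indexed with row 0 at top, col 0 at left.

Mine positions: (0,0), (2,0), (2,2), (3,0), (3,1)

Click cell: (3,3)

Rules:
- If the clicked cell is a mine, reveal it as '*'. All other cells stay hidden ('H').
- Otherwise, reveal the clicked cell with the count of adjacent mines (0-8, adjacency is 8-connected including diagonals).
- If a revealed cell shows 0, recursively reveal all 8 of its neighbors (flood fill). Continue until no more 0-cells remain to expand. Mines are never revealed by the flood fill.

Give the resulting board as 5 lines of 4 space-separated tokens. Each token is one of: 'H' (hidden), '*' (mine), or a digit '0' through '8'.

H H H H
H H H H
H H H H
H H H 1
H H H H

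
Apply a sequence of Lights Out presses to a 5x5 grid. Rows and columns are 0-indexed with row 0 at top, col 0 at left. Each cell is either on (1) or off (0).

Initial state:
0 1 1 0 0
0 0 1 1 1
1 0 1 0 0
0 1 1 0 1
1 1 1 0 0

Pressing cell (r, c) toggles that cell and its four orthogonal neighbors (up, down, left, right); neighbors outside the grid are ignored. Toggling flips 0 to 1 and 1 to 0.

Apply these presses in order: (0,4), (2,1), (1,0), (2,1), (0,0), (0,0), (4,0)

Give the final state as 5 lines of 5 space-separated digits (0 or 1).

After press 1 at (0,4):
0 1 1 1 1
0 0 1 1 0
1 0 1 0 0
0 1 1 0 1
1 1 1 0 0

After press 2 at (2,1):
0 1 1 1 1
0 1 1 1 0
0 1 0 0 0
0 0 1 0 1
1 1 1 0 0

After press 3 at (1,0):
1 1 1 1 1
1 0 1 1 0
1 1 0 0 0
0 0 1 0 1
1 1 1 0 0

After press 4 at (2,1):
1 1 1 1 1
1 1 1 1 0
0 0 1 0 0
0 1 1 0 1
1 1 1 0 0

After press 5 at (0,0):
0 0 1 1 1
0 1 1 1 0
0 0 1 0 0
0 1 1 0 1
1 1 1 0 0

After press 6 at (0,0):
1 1 1 1 1
1 1 1 1 0
0 0 1 0 0
0 1 1 0 1
1 1 1 0 0

After press 7 at (4,0):
1 1 1 1 1
1 1 1 1 0
0 0 1 0 0
1 1 1 0 1
0 0 1 0 0

Answer: 1 1 1 1 1
1 1 1 1 0
0 0 1 0 0
1 1 1 0 1
0 0 1 0 0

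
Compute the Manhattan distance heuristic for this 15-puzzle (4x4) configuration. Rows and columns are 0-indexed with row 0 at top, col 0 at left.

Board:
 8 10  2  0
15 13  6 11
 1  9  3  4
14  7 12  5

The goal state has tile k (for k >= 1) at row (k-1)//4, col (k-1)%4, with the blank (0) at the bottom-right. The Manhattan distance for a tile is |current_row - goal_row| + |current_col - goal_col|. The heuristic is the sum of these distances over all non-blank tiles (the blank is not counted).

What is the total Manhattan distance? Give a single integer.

Answer: 35

Derivation:
Tile 8: at (0,0), goal (1,3), distance |0-1|+|0-3| = 4
Tile 10: at (0,1), goal (2,1), distance |0-2|+|1-1| = 2
Tile 2: at (0,2), goal (0,1), distance |0-0|+|2-1| = 1
Tile 15: at (1,0), goal (3,2), distance |1-3|+|0-2| = 4
Tile 13: at (1,1), goal (3,0), distance |1-3|+|1-0| = 3
Tile 6: at (1,2), goal (1,1), distance |1-1|+|2-1| = 1
Tile 11: at (1,3), goal (2,2), distance |1-2|+|3-2| = 2
Tile 1: at (2,0), goal (0,0), distance |2-0|+|0-0| = 2
Tile 9: at (2,1), goal (2,0), distance |2-2|+|1-0| = 1
Tile 3: at (2,2), goal (0,2), distance |2-0|+|2-2| = 2
Tile 4: at (2,3), goal (0,3), distance |2-0|+|3-3| = 2
Tile 14: at (3,0), goal (3,1), distance |3-3|+|0-1| = 1
Tile 7: at (3,1), goal (1,2), distance |3-1|+|1-2| = 3
Tile 12: at (3,2), goal (2,3), distance |3-2|+|2-3| = 2
Tile 5: at (3,3), goal (1,0), distance |3-1|+|3-0| = 5
Sum: 4 + 2 + 1 + 4 + 3 + 1 + 2 + 2 + 1 + 2 + 2 + 1 + 3 + 2 + 5 = 35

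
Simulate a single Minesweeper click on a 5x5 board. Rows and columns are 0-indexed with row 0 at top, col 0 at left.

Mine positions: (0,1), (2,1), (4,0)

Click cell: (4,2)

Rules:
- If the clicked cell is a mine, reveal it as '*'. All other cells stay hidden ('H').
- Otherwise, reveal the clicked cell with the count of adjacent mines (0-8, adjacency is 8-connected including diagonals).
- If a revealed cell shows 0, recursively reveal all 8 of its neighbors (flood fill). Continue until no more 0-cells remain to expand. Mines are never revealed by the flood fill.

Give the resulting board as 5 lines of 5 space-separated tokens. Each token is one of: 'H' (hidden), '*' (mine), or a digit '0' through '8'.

H H 1 0 0
H H 2 0 0
H H 1 0 0
H 2 1 0 0
H 1 0 0 0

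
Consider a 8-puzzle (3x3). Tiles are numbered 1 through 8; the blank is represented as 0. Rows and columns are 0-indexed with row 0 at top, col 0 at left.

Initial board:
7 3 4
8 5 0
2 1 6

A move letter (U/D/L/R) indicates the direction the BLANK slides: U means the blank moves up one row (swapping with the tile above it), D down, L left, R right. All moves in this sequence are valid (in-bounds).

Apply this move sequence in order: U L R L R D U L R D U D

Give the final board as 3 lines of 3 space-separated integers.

After move 1 (U):
7 3 0
8 5 4
2 1 6

After move 2 (L):
7 0 3
8 5 4
2 1 6

After move 3 (R):
7 3 0
8 5 4
2 1 6

After move 4 (L):
7 0 3
8 5 4
2 1 6

After move 5 (R):
7 3 0
8 5 4
2 1 6

After move 6 (D):
7 3 4
8 5 0
2 1 6

After move 7 (U):
7 3 0
8 5 4
2 1 6

After move 8 (L):
7 0 3
8 5 4
2 1 6

After move 9 (R):
7 3 0
8 5 4
2 1 6

After move 10 (D):
7 3 4
8 5 0
2 1 6

After move 11 (U):
7 3 0
8 5 4
2 1 6

After move 12 (D):
7 3 4
8 5 0
2 1 6

Answer: 7 3 4
8 5 0
2 1 6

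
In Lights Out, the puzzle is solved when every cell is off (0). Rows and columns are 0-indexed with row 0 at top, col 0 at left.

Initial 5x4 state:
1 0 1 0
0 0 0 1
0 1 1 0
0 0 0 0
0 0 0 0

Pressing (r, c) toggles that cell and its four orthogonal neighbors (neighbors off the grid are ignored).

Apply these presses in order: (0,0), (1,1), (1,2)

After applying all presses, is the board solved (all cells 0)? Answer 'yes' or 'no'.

After press 1 at (0,0):
0 1 1 0
1 0 0 1
0 1 1 0
0 0 0 0
0 0 0 0

After press 2 at (1,1):
0 0 1 0
0 1 1 1
0 0 1 0
0 0 0 0
0 0 0 0

After press 3 at (1,2):
0 0 0 0
0 0 0 0
0 0 0 0
0 0 0 0
0 0 0 0

Lights still on: 0

Answer: yes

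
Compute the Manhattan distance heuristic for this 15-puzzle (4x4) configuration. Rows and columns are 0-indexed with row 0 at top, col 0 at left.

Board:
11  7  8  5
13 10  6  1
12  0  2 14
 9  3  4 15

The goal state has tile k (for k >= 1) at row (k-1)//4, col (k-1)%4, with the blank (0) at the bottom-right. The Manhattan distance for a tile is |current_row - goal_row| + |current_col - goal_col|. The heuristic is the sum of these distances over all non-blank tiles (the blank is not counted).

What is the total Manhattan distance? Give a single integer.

Tile 11: (0,0)->(2,2) = 4
Tile 7: (0,1)->(1,2) = 2
Tile 8: (0,2)->(1,3) = 2
Tile 5: (0,3)->(1,0) = 4
Tile 13: (1,0)->(3,0) = 2
Tile 10: (1,1)->(2,1) = 1
Tile 6: (1,2)->(1,1) = 1
Tile 1: (1,3)->(0,0) = 4
Tile 12: (2,0)->(2,3) = 3
Tile 2: (2,2)->(0,1) = 3
Tile 14: (2,3)->(3,1) = 3
Tile 9: (3,0)->(2,0) = 1
Tile 3: (3,1)->(0,2) = 4
Tile 4: (3,2)->(0,3) = 4
Tile 15: (3,3)->(3,2) = 1
Sum: 4 + 2 + 2 + 4 + 2 + 1 + 1 + 4 + 3 + 3 + 3 + 1 + 4 + 4 + 1 = 39

Answer: 39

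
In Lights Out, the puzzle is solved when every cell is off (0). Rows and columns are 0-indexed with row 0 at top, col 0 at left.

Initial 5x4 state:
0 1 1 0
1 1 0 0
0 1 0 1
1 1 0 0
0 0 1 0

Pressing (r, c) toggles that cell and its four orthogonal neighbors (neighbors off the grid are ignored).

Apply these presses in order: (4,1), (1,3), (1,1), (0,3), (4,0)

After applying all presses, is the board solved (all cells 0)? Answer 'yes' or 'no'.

After press 1 at (4,1):
0 1 1 0
1 1 0 0
0 1 0 1
1 0 0 0
1 1 0 0

After press 2 at (1,3):
0 1 1 1
1 1 1 1
0 1 0 0
1 0 0 0
1 1 0 0

After press 3 at (1,1):
0 0 1 1
0 0 0 1
0 0 0 0
1 0 0 0
1 1 0 0

After press 4 at (0,3):
0 0 0 0
0 0 0 0
0 0 0 0
1 0 0 0
1 1 0 0

After press 5 at (4,0):
0 0 0 0
0 0 0 0
0 0 0 0
0 0 0 0
0 0 0 0

Lights still on: 0

Answer: yes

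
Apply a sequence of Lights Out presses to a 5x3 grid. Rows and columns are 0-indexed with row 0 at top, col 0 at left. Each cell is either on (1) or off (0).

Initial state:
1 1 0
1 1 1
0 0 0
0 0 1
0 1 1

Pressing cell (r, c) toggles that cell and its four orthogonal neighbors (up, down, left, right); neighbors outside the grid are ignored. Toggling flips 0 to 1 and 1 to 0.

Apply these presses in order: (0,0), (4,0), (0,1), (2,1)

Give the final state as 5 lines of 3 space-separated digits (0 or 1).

Answer: 1 1 1
0 1 1
1 1 1
1 1 1
1 0 1

Derivation:
After press 1 at (0,0):
0 0 0
0 1 1
0 0 0
0 0 1
0 1 1

After press 2 at (4,0):
0 0 0
0 1 1
0 0 0
1 0 1
1 0 1

After press 3 at (0,1):
1 1 1
0 0 1
0 0 0
1 0 1
1 0 1

After press 4 at (2,1):
1 1 1
0 1 1
1 1 1
1 1 1
1 0 1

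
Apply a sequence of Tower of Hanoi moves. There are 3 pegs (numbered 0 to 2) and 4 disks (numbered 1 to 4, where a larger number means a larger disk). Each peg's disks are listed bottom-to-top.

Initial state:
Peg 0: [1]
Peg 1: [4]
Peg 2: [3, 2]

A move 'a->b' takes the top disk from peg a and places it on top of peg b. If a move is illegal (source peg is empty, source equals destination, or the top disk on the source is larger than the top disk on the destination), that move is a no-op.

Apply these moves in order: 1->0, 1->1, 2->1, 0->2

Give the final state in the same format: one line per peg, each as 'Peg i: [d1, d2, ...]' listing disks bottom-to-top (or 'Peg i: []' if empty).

After move 1 (1->0):
Peg 0: [1]
Peg 1: [4]
Peg 2: [3, 2]

After move 2 (1->1):
Peg 0: [1]
Peg 1: [4]
Peg 2: [3, 2]

After move 3 (2->1):
Peg 0: [1]
Peg 1: [4, 2]
Peg 2: [3]

After move 4 (0->2):
Peg 0: []
Peg 1: [4, 2]
Peg 2: [3, 1]

Answer: Peg 0: []
Peg 1: [4, 2]
Peg 2: [3, 1]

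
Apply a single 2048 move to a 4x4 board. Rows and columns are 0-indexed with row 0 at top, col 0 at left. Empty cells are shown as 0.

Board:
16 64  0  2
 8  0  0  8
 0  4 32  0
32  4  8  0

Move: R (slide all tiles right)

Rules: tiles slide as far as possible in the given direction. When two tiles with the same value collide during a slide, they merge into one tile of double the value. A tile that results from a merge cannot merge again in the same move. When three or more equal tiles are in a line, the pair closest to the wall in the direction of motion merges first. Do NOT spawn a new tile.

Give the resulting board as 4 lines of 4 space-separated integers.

Slide right:
row 0: [16, 64, 0, 2] -> [0, 16, 64, 2]
row 1: [8, 0, 0, 8] -> [0, 0, 0, 16]
row 2: [0, 4, 32, 0] -> [0, 0, 4, 32]
row 3: [32, 4, 8, 0] -> [0, 32, 4, 8]

Answer:  0 16 64  2
 0  0  0 16
 0  0  4 32
 0 32  4  8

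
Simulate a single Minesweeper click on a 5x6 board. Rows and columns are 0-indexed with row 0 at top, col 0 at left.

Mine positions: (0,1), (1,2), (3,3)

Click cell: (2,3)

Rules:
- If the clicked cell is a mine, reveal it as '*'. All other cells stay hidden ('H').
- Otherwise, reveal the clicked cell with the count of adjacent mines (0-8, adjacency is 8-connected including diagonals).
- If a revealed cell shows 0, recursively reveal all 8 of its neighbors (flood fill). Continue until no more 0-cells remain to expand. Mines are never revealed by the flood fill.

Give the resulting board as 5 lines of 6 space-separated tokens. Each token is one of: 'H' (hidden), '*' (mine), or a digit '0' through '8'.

H H H H H H
H H H H H H
H H H 2 H H
H H H H H H
H H H H H H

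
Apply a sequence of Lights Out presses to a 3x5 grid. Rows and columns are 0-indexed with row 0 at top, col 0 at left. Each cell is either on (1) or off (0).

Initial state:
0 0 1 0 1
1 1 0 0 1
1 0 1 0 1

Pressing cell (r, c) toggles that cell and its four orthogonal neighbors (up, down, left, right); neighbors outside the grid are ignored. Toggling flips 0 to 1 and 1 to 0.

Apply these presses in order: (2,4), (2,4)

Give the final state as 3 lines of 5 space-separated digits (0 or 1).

After press 1 at (2,4):
0 0 1 0 1
1 1 0 0 0
1 0 1 1 0

After press 2 at (2,4):
0 0 1 0 1
1 1 0 0 1
1 0 1 0 1

Answer: 0 0 1 0 1
1 1 0 0 1
1 0 1 0 1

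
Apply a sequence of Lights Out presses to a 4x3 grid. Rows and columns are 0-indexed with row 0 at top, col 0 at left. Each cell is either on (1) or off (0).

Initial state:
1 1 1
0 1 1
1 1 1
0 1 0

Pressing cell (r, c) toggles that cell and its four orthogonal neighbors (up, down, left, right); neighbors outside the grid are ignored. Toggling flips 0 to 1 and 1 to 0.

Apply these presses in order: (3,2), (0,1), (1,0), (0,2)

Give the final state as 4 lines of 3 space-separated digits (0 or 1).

Answer: 1 1 1
1 1 0
0 1 0
0 0 1

Derivation:
After press 1 at (3,2):
1 1 1
0 1 1
1 1 0
0 0 1

After press 2 at (0,1):
0 0 0
0 0 1
1 1 0
0 0 1

After press 3 at (1,0):
1 0 0
1 1 1
0 1 0
0 0 1

After press 4 at (0,2):
1 1 1
1 1 0
0 1 0
0 0 1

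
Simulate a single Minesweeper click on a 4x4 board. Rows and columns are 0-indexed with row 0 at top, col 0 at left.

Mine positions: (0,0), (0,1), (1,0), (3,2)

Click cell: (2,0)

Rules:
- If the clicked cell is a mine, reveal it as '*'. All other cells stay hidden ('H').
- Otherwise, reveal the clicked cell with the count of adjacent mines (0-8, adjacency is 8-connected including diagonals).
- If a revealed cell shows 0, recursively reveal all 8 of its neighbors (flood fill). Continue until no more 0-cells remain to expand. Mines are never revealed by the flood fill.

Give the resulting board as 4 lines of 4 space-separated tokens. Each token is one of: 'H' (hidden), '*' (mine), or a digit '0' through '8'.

H H H H
H H H H
1 H H H
H H H H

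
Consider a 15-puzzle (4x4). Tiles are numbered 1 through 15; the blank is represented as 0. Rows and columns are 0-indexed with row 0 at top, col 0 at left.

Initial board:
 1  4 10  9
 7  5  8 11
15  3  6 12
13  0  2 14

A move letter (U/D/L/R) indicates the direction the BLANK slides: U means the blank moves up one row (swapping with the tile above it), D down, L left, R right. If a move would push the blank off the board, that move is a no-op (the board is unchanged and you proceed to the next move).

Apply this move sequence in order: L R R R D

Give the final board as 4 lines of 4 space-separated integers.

After move 1 (L):
 1  4 10  9
 7  5  8 11
15  3  6 12
 0 13  2 14

After move 2 (R):
 1  4 10  9
 7  5  8 11
15  3  6 12
13  0  2 14

After move 3 (R):
 1  4 10  9
 7  5  8 11
15  3  6 12
13  2  0 14

After move 4 (R):
 1  4 10  9
 7  5  8 11
15  3  6 12
13  2 14  0

After move 5 (D):
 1  4 10  9
 7  5  8 11
15  3  6 12
13  2 14  0

Answer:  1  4 10  9
 7  5  8 11
15  3  6 12
13  2 14  0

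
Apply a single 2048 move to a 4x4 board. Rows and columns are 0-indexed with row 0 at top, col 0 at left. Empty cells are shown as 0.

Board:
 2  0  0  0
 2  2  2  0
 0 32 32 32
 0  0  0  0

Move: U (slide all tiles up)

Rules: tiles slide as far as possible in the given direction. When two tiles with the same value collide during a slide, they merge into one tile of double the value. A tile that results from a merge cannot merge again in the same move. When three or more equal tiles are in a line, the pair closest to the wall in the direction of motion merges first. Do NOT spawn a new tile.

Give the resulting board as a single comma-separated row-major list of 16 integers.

Answer: 4, 2, 2, 32, 0, 32, 32, 0, 0, 0, 0, 0, 0, 0, 0, 0

Derivation:
Slide up:
col 0: [2, 2, 0, 0] -> [4, 0, 0, 0]
col 1: [0, 2, 32, 0] -> [2, 32, 0, 0]
col 2: [0, 2, 32, 0] -> [2, 32, 0, 0]
col 3: [0, 0, 32, 0] -> [32, 0, 0, 0]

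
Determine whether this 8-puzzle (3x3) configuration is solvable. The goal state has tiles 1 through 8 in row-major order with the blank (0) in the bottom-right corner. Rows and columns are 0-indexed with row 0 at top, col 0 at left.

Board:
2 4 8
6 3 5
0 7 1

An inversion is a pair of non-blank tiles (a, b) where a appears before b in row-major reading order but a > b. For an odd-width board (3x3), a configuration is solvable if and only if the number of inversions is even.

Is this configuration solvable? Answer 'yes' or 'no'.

Answer: yes

Derivation:
Inversions (pairs i<j in row-major order where tile[i] > tile[j] > 0): 14
14 is even, so the puzzle is solvable.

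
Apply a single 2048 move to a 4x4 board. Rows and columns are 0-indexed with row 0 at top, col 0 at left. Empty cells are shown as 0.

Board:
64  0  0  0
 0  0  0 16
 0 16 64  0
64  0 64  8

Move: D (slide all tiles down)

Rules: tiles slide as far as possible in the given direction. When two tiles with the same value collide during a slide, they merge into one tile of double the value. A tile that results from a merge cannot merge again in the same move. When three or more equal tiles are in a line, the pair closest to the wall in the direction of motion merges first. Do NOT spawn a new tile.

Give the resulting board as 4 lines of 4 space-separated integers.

Slide down:
col 0: [64, 0, 0, 64] -> [0, 0, 0, 128]
col 1: [0, 0, 16, 0] -> [0, 0, 0, 16]
col 2: [0, 0, 64, 64] -> [0, 0, 0, 128]
col 3: [0, 16, 0, 8] -> [0, 0, 16, 8]

Answer:   0   0   0   0
  0   0   0   0
  0   0   0  16
128  16 128   8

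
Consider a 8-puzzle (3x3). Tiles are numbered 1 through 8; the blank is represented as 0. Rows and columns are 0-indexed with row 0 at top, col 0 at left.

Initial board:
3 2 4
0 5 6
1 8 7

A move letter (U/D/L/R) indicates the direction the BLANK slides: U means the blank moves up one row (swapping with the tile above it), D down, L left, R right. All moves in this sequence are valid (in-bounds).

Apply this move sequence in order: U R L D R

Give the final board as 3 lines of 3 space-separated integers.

Answer: 3 2 4
5 0 6
1 8 7

Derivation:
After move 1 (U):
0 2 4
3 5 6
1 8 7

After move 2 (R):
2 0 4
3 5 6
1 8 7

After move 3 (L):
0 2 4
3 5 6
1 8 7

After move 4 (D):
3 2 4
0 5 6
1 8 7

After move 5 (R):
3 2 4
5 0 6
1 8 7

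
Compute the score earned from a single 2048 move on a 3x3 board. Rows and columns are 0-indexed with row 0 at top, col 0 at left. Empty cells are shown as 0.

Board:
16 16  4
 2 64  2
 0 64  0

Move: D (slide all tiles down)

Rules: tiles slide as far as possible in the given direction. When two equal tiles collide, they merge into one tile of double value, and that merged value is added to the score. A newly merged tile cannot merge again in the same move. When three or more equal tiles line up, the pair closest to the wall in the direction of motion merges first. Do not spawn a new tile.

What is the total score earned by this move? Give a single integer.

Answer: 128

Derivation:
Slide down:
col 0: [16, 2, 0] -> [0, 16, 2]  score +0 (running 0)
col 1: [16, 64, 64] -> [0, 16, 128]  score +128 (running 128)
col 2: [4, 2, 0] -> [0, 4, 2]  score +0 (running 128)
Board after move:
  0   0   0
 16  16   4
  2 128   2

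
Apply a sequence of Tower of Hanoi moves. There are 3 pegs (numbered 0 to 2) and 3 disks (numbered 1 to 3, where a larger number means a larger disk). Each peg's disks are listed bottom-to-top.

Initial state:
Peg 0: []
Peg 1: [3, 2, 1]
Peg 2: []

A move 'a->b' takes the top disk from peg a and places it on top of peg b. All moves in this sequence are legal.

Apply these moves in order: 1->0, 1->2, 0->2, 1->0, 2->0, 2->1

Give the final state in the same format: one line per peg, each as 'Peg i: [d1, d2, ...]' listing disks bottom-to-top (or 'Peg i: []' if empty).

Answer: Peg 0: [3, 1]
Peg 1: [2]
Peg 2: []

Derivation:
After move 1 (1->0):
Peg 0: [1]
Peg 1: [3, 2]
Peg 2: []

After move 2 (1->2):
Peg 0: [1]
Peg 1: [3]
Peg 2: [2]

After move 3 (0->2):
Peg 0: []
Peg 1: [3]
Peg 2: [2, 1]

After move 4 (1->0):
Peg 0: [3]
Peg 1: []
Peg 2: [2, 1]

After move 5 (2->0):
Peg 0: [3, 1]
Peg 1: []
Peg 2: [2]

After move 6 (2->1):
Peg 0: [3, 1]
Peg 1: [2]
Peg 2: []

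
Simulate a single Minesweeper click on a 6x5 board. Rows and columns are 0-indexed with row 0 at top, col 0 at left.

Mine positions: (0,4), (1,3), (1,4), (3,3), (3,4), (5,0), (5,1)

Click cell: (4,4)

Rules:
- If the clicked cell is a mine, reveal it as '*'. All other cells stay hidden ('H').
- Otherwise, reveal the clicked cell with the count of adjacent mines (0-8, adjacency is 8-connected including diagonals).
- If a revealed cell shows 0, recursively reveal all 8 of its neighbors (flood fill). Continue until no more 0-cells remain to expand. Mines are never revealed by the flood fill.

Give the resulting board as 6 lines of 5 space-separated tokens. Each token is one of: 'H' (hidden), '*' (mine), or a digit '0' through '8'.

H H H H H
H H H H H
H H H H H
H H H H H
H H H H 2
H H H H H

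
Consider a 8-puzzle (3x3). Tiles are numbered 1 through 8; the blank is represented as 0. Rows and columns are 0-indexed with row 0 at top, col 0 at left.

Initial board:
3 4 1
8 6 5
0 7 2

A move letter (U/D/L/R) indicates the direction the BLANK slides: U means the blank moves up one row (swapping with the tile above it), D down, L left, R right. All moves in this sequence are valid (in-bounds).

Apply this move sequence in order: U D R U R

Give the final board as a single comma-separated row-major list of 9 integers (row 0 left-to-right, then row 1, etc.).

Answer: 3, 4, 1, 8, 5, 0, 7, 6, 2

Derivation:
After move 1 (U):
3 4 1
0 6 5
8 7 2

After move 2 (D):
3 4 1
8 6 5
0 7 2

After move 3 (R):
3 4 1
8 6 5
7 0 2

After move 4 (U):
3 4 1
8 0 5
7 6 2

After move 5 (R):
3 4 1
8 5 0
7 6 2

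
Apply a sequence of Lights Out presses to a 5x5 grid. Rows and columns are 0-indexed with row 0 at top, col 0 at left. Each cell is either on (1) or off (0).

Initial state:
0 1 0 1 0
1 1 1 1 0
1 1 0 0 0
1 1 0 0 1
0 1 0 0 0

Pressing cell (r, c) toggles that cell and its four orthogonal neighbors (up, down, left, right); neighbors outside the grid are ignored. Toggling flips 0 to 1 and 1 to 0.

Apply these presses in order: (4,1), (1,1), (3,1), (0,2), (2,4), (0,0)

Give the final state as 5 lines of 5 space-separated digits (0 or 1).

After press 1 at (4,1):
0 1 0 1 0
1 1 1 1 0
1 1 0 0 0
1 0 0 0 1
1 0 1 0 0

After press 2 at (1,1):
0 0 0 1 0
0 0 0 1 0
1 0 0 0 0
1 0 0 0 1
1 0 1 0 0

After press 3 at (3,1):
0 0 0 1 0
0 0 0 1 0
1 1 0 0 0
0 1 1 0 1
1 1 1 0 0

After press 4 at (0,2):
0 1 1 0 0
0 0 1 1 0
1 1 0 0 0
0 1 1 0 1
1 1 1 0 0

After press 5 at (2,4):
0 1 1 0 0
0 0 1 1 1
1 1 0 1 1
0 1 1 0 0
1 1 1 0 0

After press 6 at (0,0):
1 0 1 0 0
1 0 1 1 1
1 1 0 1 1
0 1 1 0 0
1 1 1 0 0

Answer: 1 0 1 0 0
1 0 1 1 1
1 1 0 1 1
0 1 1 0 0
1 1 1 0 0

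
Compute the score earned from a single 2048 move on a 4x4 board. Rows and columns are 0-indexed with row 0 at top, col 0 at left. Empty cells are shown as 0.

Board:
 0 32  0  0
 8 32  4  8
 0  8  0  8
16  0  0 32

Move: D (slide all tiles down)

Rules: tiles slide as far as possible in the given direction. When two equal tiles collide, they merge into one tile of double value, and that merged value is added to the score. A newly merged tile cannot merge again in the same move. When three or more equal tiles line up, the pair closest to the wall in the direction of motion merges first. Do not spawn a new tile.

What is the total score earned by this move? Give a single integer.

Slide down:
col 0: [0, 8, 0, 16] -> [0, 0, 8, 16]  score +0 (running 0)
col 1: [32, 32, 8, 0] -> [0, 0, 64, 8]  score +64 (running 64)
col 2: [0, 4, 0, 0] -> [0, 0, 0, 4]  score +0 (running 64)
col 3: [0, 8, 8, 32] -> [0, 0, 16, 32]  score +16 (running 80)
Board after move:
 0  0  0  0
 0  0  0  0
 8 64  0 16
16  8  4 32

Answer: 80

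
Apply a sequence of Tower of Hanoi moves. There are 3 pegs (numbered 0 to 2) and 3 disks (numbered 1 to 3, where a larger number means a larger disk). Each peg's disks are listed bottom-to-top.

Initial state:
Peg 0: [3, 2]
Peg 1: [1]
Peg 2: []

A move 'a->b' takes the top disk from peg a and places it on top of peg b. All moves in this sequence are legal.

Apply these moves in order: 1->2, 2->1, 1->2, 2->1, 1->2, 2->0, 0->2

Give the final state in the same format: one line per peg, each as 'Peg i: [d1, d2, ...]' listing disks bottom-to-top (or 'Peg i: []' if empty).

After move 1 (1->2):
Peg 0: [3, 2]
Peg 1: []
Peg 2: [1]

After move 2 (2->1):
Peg 0: [3, 2]
Peg 1: [1]
Peg 2: []

After move 3 (1->2):
Peg 0: [3, 2]
Peg 1: []
Peg 2: [1]

After move 4 (2->1):
Peg 0: [3, 2]
Peg 1: [1]
Peg 2: []

After move 5 (1->2):
Peg 0: [3, 2]
Peg 1: []
Peg 2: [1]

After move 6 (2->0):
Peg 0: [3, 2, 1]
Peg 1: []
Peg 2: []

After move 7 (0->2):
Peg 0: [3, 2]
Peg 1: []
Peg 2: [1]

Answer: Peg 0: [3, 2]
Peg 1: []
Peg 2: [1]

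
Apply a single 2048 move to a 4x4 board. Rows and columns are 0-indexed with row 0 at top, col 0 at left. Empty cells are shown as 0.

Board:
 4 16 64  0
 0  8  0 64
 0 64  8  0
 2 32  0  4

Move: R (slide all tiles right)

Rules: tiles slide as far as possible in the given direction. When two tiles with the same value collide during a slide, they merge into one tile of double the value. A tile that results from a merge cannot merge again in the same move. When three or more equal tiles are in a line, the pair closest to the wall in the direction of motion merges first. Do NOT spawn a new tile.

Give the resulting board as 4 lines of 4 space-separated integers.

Slide right:
row 0: [4, 16, 64, 0] -> [0, 4, 16, 64]
row 1: [0, 8, 0, 64] -> [0, 0, 8, 64]
row 2: [0, 64, 8, 0] -> [0, 0, 64, 8]
row 3: [2, 32, 0, 4] -> [0, 2, 32, 4]

Answer:  0  4 16 64
 0  0  8 64
 0  0 64  8
 0  2 32  4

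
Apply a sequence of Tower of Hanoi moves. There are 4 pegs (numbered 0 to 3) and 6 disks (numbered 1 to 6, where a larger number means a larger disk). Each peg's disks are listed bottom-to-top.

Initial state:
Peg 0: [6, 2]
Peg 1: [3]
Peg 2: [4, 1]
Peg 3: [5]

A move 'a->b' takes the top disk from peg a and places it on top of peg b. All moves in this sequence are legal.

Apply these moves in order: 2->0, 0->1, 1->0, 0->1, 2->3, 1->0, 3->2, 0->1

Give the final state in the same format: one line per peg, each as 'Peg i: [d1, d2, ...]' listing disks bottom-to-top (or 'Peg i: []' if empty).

After move 1 (2->0):
Peg 0: [6, 2, 1]
Peg 1: [3]
Peg 2: [4]
Peg 3: [5]

After move 2 (0->1):
Peg 0: [6, 2]
Peg 1: [3, 1]
Peg 2: [4]
Peg 3: [5]

After move 3 (1->0):
Peg 0: [6, 2, 1]
Peg 1: [3]
Peg 2: [4]
Peg 3: [5]

After move 4 (0->1):
Peg 0: [6, 2]
Peg 1: [3, 1]
Peg 2: [4]
Peg 3: [5]

After move 5 (2->3):
Peg 0: [6, 2]
Peg 1: [3, 1]
Peg 2: []
Peg 3: [5, 4]

After move 6 (1->0):
Peg 0: [6, 2, 1]
Peg 1: [3]
Peg 2: []
Peg 3: [5, 4]

After move 7 (3->2):
Peg 0: [6, 2, 1]
Peg 1: [3]
Peg 2: [4]
Peg 3: [5]

After move 8 (0->1):
Peg 0: [6, 2]
Peg 1: [3, 1]
Peg 2: [4]
Peg 3: [5]

Answer: Peg 0: [6, 2]
Peg 1: [3, 1]
Peg 2: [4]
Peg 3: [5]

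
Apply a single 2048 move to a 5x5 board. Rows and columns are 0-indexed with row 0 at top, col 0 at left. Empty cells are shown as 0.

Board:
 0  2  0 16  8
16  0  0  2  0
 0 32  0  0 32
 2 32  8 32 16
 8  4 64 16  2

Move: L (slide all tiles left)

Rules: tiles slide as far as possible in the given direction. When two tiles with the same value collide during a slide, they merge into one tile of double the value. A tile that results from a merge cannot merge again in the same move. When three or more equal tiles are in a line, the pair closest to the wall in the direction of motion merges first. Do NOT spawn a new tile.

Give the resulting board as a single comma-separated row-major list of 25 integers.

Slide left:
row 0: [0, 2, 0, 16, 8] -> [2, 16, 8, 0, 0]
row 1: [16, 0, 0, 2, 0] -> [16, 2, 0, 0, 0]
row 2: [0, 32, 0, 0, 32] -> [64, 0, 0, 0, 0]
row 3: [2, 32, 8, 32, 16] -> [2, 32, 8, 32, 16]
row 4: [8, 4, 64, 16, 2] -> [8, 4, 64, 16, 2]

Answer: 2, 16, 8, 0, 0, 16, 2, 0, 0, 0, 64, 0, 0, 0, 0, 2, 32, 8, 32, 16, 8, 4, 64, 16, 2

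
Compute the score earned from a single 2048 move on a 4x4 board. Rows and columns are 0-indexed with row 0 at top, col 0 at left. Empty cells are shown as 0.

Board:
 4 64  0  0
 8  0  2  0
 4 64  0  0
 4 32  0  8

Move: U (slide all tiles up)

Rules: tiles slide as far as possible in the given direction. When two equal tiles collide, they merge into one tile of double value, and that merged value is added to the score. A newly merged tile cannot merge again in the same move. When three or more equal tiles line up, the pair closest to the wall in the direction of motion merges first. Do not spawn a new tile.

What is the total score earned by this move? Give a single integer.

Slide up:
col 0: [4, 8, 4, 4] -> [4, 8, 8, 0]  score +8 (running 8)
col 1: [64, 0, 64, 32] -> [128, 32, 0, 0]  score +128 (running 136)
col 2: [0, 2, 0, 0] -> [2, 0, 0, 0]  score +0 (running 136)
col 3: [0, 0, 0, 8] -> [8, 0, 0, 0]  score +0 (running 136)
Board after move:
  4 128   2   8
  8  32   0   0
  8   0   0   0
  0   0   0   0

Answer: 136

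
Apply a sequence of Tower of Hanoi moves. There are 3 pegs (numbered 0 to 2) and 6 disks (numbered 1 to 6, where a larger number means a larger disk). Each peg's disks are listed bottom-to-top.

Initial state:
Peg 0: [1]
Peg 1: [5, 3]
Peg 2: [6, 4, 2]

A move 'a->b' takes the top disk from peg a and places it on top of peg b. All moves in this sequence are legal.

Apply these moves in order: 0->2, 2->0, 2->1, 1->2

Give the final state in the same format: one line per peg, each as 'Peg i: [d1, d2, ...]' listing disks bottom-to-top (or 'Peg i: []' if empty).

After move 1 (0->2):
Peg 0: []
Peg 1: [5, 3]
Peg 2: [6, 4, 2, 1]

After move 2 (2->0):
Peg 0: [1]
Peg 1: [5, 3]
Peg 2: [6, 4, 2]

After move 3 (2->1):
Peg 0: [1]
Peg 1: [5, 3, 2]
Peg 2: [6, 4]

After move 4 (1->2):
Peg 0: [1]
Peg 1: [5, 3]
Peg 2: [6, 4, 2]

Answer: Peg 0: [1]
Peg 1: [5, 3]
Peg 2: [6, 4, 2]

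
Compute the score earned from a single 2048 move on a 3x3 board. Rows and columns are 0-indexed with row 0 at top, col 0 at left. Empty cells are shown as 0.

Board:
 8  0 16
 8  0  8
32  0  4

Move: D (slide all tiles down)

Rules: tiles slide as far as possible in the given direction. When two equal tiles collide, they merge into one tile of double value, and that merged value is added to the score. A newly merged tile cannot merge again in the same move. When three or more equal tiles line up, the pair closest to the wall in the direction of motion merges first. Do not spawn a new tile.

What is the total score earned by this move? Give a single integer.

Answer: 16

Derivation:
Slide down:
col 0: [8, 8, 32] -> [0, 16, 32]  score +16 (running 16)
col 1: [0, 0, 0] -> [0, 0, 0]  score +0 (running 16)
col 2: [16, 8, 4] -> [16, 8, 4]  score +0 (running 16)
Board after move:
 0  0 16
16  0  8
32  0  4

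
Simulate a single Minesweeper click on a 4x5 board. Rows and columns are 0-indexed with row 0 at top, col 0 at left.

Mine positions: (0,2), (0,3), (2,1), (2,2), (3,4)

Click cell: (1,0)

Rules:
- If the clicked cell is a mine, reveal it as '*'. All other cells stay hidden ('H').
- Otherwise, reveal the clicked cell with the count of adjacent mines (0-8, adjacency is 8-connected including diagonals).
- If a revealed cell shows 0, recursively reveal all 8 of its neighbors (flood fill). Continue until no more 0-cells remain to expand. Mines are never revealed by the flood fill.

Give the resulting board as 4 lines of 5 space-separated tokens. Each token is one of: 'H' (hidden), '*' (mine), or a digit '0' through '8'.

H H H H H
1 H H H H
H H H H H
H H H H H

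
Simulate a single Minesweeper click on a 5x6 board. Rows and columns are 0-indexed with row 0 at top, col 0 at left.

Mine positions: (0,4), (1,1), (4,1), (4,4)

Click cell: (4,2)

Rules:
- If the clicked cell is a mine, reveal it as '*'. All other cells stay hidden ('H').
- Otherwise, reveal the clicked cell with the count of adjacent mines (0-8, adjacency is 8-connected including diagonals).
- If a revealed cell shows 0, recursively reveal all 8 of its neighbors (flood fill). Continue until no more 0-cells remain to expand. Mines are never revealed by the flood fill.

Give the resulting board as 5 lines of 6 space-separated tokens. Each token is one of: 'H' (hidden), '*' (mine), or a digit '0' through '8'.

H H H H H H
H H H H H H
H H H H H H
H H H H H H
H H 1 H H H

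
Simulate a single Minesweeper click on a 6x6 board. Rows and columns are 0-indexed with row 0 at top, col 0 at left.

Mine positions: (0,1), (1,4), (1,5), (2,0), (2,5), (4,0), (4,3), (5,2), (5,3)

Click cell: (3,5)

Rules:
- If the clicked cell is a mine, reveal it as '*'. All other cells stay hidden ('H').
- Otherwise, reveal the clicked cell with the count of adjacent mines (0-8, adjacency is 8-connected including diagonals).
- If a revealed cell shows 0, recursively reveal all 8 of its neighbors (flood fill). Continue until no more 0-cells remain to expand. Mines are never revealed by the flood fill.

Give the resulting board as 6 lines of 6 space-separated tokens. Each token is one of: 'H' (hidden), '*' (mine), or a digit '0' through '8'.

H H H H H H
H H H H H H
H H H H H H
H H H H H 1
H H H H H H
H H H H H H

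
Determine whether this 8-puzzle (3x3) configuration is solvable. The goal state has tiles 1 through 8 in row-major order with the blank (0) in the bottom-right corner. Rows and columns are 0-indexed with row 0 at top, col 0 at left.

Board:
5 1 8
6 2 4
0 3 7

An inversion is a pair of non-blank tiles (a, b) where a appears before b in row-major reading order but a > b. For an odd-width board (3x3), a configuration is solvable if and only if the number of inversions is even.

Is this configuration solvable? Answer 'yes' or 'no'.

Answer: no

Derivation:
Inversions (pairs i<j in row-major order where tile[i] > tile[j] > 0): 13
13 is odd, so the puzzle is not solvable.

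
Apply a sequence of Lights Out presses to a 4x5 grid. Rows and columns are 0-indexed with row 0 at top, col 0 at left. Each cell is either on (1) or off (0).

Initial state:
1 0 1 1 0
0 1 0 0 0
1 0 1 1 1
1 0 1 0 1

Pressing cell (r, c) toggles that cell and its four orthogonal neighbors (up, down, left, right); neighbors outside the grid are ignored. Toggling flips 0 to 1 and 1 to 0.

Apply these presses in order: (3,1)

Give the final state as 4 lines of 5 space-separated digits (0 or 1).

After press 1 at (3,1):
1 0 1 1 0
0 1 0 0 0
1 1 1 1 1
0 1 0 0 1

Answer: 1 0 1 1 0
0 1 0 0 0
1 1 1 1 1
0 1 0 0 1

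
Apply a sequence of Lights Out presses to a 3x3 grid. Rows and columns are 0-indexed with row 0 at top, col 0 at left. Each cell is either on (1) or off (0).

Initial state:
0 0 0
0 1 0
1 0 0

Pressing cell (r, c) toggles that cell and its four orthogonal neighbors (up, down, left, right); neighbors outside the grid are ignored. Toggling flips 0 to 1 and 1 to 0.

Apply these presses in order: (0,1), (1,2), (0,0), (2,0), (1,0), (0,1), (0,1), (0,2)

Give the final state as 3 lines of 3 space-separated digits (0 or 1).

After press 1 at (0,1):
1 1 1
0 0 0
1 0 0

After press 2 at (1,2):
1 1 0
0 1 1
1 0 1

After press 3 at (0,0):
0 0 0
1 1 1
1 0 1

After press 4 at (2,0):
0 0 0
0 1 1
0 1 1

After press 5 at (1,0):
1 0 0
1 0 1
1 1 1

After press 6 at (0,1):
0 1 1
1 1 1
1 1 1

After press 7 at (0,1):
1 0 0
1 0 1
1 1 1

After press 8 at (0,2):
1 1 1
1 0 0
1 1 1

Answer: 1 1 1
1 0 0
1 1 1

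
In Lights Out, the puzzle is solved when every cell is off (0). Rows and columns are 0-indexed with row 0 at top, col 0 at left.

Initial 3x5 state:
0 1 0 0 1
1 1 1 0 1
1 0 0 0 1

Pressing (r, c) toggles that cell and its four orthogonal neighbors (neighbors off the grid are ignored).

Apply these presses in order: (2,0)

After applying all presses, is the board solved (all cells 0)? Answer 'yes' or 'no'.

After press 1 at (2,0):
0 1 0 0 1
0 1 1 0 1
0 1 0 0 1

Lights still on: 7

Answer: no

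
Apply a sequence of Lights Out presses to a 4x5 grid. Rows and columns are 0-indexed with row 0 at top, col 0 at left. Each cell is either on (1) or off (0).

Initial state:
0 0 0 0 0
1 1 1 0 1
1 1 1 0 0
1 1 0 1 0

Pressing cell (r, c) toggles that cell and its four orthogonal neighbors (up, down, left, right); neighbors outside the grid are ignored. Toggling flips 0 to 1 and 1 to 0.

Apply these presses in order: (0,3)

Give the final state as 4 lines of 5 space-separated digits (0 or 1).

After press 1 at (0,3):
0 0 1 1 1
1 1 1 1 1
1 1 1 0 0
1 1 0 1 0

Answer: 0 0 1 1 1
1 1 1 1 1
1 1 1 0 0
1 1 0 1 0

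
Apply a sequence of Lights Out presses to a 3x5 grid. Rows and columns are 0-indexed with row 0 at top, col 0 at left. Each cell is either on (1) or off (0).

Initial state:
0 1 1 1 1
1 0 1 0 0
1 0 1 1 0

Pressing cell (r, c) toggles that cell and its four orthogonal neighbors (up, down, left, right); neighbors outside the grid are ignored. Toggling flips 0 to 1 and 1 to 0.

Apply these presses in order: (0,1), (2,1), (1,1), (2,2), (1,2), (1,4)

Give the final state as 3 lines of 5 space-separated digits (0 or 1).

Answer: 1 1 1 1 0
0 0 0 0 1
0 1 0 0 1

Derivation:
After press 1 at (0,1):
1 0 0 1 1
1 1 1 0 0
1 0 1 1 0

After press 2 at (2,1):
1 0 0 1 1
1 0 1 0 0
0 1 0 1 0

After press 3 at (1,1):
1 1 0 1 1
0 1 0 0 0
0 0 0 1 0

After press 4 at (2,2):
1 1 0 1 1
0 1 1 0 0
0 1 1 0 0

After press 5 at (1,2):
1 1 1 1 1
0 0 0 1 0
0 1 0 0 0

After press 6 at (1,4):
1 1 1 1 0
0 0 0 0 1
0 1 0 0 1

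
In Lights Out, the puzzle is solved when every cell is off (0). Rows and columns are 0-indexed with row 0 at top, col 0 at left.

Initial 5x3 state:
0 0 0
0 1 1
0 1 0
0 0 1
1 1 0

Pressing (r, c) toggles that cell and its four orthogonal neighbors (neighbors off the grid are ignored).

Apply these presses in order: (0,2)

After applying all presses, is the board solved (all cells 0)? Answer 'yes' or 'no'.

After press 1 at (0,2):
0 1 1
0 1 0
0 1 0
0 0 1
1 1 0

Lights still on: 7

Answer: no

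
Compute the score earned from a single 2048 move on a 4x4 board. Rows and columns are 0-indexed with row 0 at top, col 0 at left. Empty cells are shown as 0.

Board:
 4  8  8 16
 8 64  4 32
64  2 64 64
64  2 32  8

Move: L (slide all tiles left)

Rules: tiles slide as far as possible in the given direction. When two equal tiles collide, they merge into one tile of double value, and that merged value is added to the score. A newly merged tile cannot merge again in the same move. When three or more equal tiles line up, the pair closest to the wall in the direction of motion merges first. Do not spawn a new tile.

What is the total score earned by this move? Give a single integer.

Slide left:
row 0: [4, 8, 8, 16] -> [4, 16, 16, 0]  score +16 (running 16)
row 1: [8, 64, 4, 32] -> [8, 64, 4, 32]  score +0 (running 16)
row 2: [64, 2, 64, 64] -> [64, 2, 128, 0]  score +128 (running 144)
row 3: [64, 2, 32, 8] -> [64, 2, 32, 8]  score +0 (running 144)
Board after move:
  4  16  16   0
  8  64   4  32
 64   2 128   0
 64   2  32   8

Answer: 144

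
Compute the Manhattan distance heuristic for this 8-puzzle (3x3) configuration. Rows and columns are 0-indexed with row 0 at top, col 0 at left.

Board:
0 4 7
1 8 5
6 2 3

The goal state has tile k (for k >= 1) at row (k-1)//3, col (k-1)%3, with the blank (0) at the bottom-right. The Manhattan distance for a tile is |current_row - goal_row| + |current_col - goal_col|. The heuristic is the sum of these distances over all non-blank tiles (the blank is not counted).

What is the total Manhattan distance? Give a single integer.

Tile 4: at (0,1), goal (1,0), distance |0-1|+|1-0| = 2
Tile 7: at (0,2), goal (2,0), distance |0-2|+|2-0| = 4
Tile 1: at (1,0), goal (0,0), distance |1-0|+|0-0| = 1
Tile 8: at (1,1), goal (2,1), distance |1-2|+|1-1| = 1
Tile 5: at (1,2), goal (1,1), distance |1-1|+|2-1| = 1
Tile 6: at (2,0), goal (1,2), distance |2-1|+|0-2| = 3
Tile 2: at (2,1), goal (0,1), distance |2-0|+|1-1| = 2
Tile 3: at (2,2), goal (0,2), distance |2-0|+|2-2| = 2
Sum: 2 + 4 + 1 + 1 + 1 + 3 + 2 + 2 = 16

Answer: 16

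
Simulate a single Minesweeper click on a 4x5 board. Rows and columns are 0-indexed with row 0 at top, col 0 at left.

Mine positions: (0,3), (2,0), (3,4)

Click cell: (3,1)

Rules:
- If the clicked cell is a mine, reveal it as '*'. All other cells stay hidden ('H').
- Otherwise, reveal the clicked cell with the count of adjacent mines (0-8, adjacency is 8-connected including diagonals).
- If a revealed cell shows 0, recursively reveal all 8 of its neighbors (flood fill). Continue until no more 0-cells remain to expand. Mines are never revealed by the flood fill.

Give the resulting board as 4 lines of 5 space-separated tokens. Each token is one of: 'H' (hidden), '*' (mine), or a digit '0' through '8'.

H H H H H
H H H H H
H H H H H
H 1 H H H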